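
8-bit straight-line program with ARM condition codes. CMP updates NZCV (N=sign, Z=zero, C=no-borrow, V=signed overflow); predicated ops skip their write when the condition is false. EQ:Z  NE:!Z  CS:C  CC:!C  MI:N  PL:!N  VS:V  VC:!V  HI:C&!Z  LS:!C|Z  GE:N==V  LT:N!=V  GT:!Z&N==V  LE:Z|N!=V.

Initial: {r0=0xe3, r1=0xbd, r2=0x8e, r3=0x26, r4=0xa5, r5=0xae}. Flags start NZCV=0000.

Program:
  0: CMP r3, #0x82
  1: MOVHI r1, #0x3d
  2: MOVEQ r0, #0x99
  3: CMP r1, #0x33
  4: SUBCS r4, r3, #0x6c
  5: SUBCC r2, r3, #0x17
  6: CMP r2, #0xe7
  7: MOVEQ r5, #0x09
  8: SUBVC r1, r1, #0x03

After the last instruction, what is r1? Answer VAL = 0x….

0: ✓ CMP  NZCV=1001
1: · MOVHI
2: · MOVEQ
3: ✓ CMP  NZCV=1010
4: ✓ SUBCS  r4←0xba
5: · SUBCC
6: ✓ CMP  NZCV=1000
7: · MOVEQ
8: ✓ SUBVC  r1←0xba

VAL = 0xba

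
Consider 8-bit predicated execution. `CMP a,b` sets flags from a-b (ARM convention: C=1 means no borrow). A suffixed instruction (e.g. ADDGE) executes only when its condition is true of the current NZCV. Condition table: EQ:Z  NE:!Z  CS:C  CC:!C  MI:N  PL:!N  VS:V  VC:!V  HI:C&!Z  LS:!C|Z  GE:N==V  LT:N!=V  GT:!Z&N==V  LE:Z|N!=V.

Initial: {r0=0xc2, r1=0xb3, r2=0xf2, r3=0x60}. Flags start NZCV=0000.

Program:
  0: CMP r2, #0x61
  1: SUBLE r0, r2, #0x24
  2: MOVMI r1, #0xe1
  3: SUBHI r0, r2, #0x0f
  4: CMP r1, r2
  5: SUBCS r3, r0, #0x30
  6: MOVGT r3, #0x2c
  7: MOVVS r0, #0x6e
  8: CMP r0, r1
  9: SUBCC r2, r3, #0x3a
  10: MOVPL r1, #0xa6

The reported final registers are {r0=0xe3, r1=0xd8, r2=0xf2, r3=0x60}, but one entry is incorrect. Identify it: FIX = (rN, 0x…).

FIX = (r1, 0xa6)

0: ✓ CMP  NZCV=1010
1: ✓ SUBLE  r0←0xce
2: ✓ MOVMI  r1←0xe1
3: ✓ SUBHI  r0←0xe3
4: ✓ CMP  NZCV=1000
5: · SUBCS
6: · MOVGT
7: · MOVVS
8: ✓ CMP  NZCV=0010
9: · SUBCC
10: ✓ MOVPL  r1←0xa6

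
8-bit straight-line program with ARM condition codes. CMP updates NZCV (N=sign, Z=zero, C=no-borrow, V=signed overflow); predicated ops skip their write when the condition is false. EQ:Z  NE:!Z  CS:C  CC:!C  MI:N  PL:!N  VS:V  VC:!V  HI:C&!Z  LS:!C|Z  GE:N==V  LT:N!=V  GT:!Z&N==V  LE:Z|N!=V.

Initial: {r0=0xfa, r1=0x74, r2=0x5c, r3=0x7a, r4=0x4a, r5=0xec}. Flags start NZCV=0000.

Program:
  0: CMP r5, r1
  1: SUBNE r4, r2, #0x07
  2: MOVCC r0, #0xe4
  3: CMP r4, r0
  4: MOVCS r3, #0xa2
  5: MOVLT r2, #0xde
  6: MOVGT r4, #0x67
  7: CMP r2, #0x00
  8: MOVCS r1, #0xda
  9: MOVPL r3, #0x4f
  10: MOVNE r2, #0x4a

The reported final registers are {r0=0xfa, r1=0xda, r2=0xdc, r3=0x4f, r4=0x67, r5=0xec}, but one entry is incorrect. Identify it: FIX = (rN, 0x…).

0: ✓ CMP  NZCV=0011
1: ✓ SUBNE  r4←0x55
2: · MOVCC
3: ✓ CMP  NZCV=0000
4: · MOVCS
5: · MOVLT
6: ✓ MOVGT  r4←0x67
7: ✓ CMP  NZCV=0010
8: ✓ MOVCS  r1←0xda
9: ✓ MOVPL  r3←0x4f
10: ✓ MOVNE  r2←0x4a

FIX = (r2, 0x4a)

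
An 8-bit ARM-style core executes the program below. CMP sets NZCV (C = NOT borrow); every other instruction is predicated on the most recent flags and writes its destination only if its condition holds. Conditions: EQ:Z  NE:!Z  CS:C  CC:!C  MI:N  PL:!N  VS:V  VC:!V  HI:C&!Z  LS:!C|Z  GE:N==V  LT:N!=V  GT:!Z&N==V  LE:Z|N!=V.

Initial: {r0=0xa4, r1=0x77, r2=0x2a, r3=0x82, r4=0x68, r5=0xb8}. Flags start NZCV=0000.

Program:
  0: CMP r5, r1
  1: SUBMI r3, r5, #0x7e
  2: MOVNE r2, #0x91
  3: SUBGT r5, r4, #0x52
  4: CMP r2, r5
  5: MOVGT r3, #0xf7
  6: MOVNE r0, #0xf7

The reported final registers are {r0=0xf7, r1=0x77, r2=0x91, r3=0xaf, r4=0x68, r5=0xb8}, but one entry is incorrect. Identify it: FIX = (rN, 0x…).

[0] flags=0011 → (cmp)
[1] flags=0011 MI?F → skip
[2] flags=0011 NE?T → r2=0x91
[3] flags=0011 GT?F → skip
[4] flags=1000 → (cmp)
[5] flags=1000 GT?F → skip
[6] flags=1000 NE?T → r0=0xf7

FIX = (r3, 0x82)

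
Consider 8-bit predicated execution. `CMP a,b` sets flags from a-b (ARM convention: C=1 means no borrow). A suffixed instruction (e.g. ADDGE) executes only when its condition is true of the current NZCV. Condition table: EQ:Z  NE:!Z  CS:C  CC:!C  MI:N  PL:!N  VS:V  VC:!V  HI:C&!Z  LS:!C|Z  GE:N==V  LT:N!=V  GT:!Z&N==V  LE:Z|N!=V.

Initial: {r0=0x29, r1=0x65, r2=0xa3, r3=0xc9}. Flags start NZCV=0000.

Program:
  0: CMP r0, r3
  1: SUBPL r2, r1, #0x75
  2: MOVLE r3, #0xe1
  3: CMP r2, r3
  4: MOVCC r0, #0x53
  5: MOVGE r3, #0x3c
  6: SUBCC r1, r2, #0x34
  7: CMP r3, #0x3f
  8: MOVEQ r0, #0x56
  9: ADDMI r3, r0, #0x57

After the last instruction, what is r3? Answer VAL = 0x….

[0] flags=0000 → (cmp)
[1] flags=0000 PL?T → r2=0xf0
[2] flags=0000 LE?F → skip
[3] flags=0010 → (cmp)
[4] flags=0010 CC?F → skip
[5] flags=0010 GE?T → r3=0x3c
[6] flags=0010 CC?F → skip
[7] flags=1000 → (cmp)
[8] flags=1000 EQ?F → skip
[9] flags=1000 MI?T → r3=0x80

VAL = 0x80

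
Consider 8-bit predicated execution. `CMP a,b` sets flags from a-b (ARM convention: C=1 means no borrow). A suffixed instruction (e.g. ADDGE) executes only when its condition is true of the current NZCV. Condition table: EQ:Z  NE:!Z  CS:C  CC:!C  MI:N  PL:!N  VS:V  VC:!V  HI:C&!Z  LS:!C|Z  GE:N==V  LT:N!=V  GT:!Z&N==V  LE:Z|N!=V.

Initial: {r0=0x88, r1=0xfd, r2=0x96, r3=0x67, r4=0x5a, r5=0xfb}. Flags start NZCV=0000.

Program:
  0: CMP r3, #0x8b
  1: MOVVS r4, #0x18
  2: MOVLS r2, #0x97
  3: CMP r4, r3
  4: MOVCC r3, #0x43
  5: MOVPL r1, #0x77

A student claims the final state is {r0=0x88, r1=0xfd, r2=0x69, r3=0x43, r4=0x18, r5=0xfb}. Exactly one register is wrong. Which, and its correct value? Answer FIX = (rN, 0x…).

FIX = (r2, 0x97)

0: ✓ CMP  NZCV=1001
1: ✓ MOVVS  r4←0x18
2: ✓ MOVLS  r2←0x97
3: ✓ CMP  NZCV=1000
4: ✓ MOVCC  r3←0x43
5: · MOVPL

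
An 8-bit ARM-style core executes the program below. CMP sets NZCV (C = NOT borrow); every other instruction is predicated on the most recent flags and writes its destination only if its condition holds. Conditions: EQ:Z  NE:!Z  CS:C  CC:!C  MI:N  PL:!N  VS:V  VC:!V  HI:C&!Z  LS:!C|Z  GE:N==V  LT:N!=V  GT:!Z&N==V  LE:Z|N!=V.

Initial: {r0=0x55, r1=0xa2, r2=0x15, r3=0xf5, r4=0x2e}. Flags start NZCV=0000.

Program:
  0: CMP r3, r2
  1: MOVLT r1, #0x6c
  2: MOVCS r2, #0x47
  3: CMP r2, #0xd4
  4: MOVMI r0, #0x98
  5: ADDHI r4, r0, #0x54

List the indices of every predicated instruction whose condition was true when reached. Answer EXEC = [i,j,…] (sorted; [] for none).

[0] flags=1010 → (cmp)
[1] flags=1010 LT?T → r1=0x6c
[2] flags=1010 CS?T → r2=0x47
[3] flags=0000 → (cmp)
[4] flags=0000 MI?F → skip
[5] flags=0000 HI?F → skip

EXEC = [1,2]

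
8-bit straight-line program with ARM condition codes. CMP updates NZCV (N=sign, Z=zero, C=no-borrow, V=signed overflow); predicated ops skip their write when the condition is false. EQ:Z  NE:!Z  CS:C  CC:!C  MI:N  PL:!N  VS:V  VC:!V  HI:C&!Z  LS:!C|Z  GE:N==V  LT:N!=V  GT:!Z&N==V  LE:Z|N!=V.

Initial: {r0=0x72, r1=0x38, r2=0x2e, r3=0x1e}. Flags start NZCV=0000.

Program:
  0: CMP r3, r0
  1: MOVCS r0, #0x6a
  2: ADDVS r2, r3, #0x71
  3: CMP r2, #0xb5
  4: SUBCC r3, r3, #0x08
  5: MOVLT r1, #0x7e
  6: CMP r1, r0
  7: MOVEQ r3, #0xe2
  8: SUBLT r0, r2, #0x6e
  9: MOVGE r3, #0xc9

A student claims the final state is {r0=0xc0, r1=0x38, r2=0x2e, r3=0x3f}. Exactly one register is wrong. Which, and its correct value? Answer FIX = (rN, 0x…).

FIX = (r3, 0x16)

[0] flags=1000 → (cmp)
[1] flags=1000 CS?F → skip
[2] flags=1000 VS?F → skip
[3] flags=0000 → (cmp)
[4] flags=0000 CC?T → r3=0x16
[5] flags=0000 LT?F → skip
[6] flags=1000 → (cmp)
[7] flags=1000 EQ?F → skip
[8] flags=1000 LT?T → r0=0xc0
[9] flags=1000 GE?F → skip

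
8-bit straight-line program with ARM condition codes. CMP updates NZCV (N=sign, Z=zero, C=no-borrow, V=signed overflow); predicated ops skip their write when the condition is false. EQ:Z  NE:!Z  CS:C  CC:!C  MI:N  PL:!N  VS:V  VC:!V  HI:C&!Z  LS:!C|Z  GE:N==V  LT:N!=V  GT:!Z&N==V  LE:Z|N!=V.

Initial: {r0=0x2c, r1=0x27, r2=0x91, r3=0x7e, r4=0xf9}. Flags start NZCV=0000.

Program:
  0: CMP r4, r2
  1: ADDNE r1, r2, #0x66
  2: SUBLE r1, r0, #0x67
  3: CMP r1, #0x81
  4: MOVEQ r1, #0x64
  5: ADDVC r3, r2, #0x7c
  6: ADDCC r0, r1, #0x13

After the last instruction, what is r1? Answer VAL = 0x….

[0] flags=0010 → (cmp)
[1] flags=0010 NE?T → r1=0xf7
[2] flags=0010 LE?F → skip
[3] flags=0010 → (cmp)
[4] flags=0010 EQ?F → skip
[5] flags=0010 VC?T → r3=0x0d
[6] flags=0010 CC?F → skip

VAL = 0xf7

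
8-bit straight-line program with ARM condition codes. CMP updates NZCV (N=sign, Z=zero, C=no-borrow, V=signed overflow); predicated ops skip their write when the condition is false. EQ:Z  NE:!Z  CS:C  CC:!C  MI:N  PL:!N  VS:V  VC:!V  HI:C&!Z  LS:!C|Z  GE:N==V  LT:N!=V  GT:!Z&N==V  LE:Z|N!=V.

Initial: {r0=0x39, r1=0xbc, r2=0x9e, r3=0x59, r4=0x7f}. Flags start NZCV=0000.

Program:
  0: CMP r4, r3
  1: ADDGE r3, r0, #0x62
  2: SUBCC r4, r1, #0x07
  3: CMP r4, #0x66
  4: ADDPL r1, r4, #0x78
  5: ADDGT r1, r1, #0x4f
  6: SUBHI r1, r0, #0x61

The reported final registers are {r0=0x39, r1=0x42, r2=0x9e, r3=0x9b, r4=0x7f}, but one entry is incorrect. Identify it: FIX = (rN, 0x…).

[0] flags=0010 → (cmp)
[1] flags=0010 GE?T → r3=0x9b
[2] flags=0010 CC?F → skip
[3] flags=0010 → (cmp)
[4] flags=0010 PL?T → r1=0xf7
[5] flags=0010 GT?T → r1=0x46
[6] flags=0010 HI?T → r1=0xd8

FIX = (r1, 0xd8)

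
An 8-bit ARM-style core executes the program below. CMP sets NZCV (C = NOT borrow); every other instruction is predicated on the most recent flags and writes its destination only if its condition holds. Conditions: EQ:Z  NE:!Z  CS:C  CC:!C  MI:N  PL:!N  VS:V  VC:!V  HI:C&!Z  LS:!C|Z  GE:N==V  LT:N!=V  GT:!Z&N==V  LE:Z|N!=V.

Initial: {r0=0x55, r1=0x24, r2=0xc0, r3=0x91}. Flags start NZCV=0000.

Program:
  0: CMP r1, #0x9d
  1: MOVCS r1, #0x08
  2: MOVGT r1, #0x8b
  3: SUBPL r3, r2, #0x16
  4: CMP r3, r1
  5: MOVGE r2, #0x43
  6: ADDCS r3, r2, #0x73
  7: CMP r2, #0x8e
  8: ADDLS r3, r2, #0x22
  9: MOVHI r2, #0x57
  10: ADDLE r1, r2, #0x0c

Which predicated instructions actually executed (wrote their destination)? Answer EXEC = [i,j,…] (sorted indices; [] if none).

[0] flags=1001 → (cmp)
[1] flags=1001 CS?F → skip
[2] flags=1001 GT?T → r1=0x8b
[3] flags=1001 PL?F → skip
[4] flags=0010 → (cmp)
[5] flags=0010 GE?T → r2=0x43
[6] flags=0010 CS?T → r3=0xb6
[7] flags=1001 → (cmp)
[8] flags=1001 LS?T → r3=0x65
[9] flags=1001 HI?F → skip
[10] flags=1001 LE?F → skip

EXEC = [2,5,6,8]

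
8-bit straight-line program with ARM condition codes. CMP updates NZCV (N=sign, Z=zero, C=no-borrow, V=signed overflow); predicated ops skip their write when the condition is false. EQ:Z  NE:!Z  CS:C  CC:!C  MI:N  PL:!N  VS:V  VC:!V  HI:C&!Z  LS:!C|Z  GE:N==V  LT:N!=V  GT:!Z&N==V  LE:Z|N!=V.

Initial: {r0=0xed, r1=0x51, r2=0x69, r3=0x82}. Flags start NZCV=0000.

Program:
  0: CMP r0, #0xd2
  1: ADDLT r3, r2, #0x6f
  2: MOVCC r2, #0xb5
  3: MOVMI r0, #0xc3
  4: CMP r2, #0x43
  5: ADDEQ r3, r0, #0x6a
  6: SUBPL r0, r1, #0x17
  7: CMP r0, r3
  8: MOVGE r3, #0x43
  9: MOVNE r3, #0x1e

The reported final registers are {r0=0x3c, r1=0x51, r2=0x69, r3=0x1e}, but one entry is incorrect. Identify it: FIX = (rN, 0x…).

FIX = (r0, 0x3a)

[0] flags=0010 → (cmp)
[1] flags=0010 LT?F → skip
[2] flags=0010 CC?F → skip
[3] flags=0010 MI?F → skip
[4] flags=0010 → (cmp)
[5] flags=0010 EQ?F → skip
[6] flags=0010 PL?T → r0=0x3a
[7] flags=1001 → (cmp)
[8] flags=1001 GE?T → r3=0x43
[9] flags=1001 NE?T → r3=0x1e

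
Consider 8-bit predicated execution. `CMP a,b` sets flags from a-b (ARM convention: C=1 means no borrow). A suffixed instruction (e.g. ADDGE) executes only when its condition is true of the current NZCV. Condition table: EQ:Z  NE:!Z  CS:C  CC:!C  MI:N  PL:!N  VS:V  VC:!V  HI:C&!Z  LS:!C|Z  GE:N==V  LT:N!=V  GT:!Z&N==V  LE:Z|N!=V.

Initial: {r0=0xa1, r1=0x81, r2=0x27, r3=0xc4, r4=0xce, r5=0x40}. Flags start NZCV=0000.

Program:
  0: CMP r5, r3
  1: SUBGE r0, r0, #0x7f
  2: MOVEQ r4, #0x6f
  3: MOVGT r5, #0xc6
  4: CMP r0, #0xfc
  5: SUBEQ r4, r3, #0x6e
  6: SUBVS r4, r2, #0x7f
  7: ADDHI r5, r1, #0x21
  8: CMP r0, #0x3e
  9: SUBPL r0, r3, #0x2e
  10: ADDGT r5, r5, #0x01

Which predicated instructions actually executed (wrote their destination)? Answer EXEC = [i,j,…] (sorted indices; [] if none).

0: ✓ CMP  NZCV=0000
1: ✓ SUBGE  r0←0x22
2: · MOVEQ
3: ✓ MOVGT  r5←0xc6
4: ✓ CMP  NZCV=0000
5: · SUBEQ
6: · SUBVS
7: · ADDHI
8: ✓ CMP  NZCV=1000
9: · SUBPL
10: · ADDGT

EXEC = [1,3]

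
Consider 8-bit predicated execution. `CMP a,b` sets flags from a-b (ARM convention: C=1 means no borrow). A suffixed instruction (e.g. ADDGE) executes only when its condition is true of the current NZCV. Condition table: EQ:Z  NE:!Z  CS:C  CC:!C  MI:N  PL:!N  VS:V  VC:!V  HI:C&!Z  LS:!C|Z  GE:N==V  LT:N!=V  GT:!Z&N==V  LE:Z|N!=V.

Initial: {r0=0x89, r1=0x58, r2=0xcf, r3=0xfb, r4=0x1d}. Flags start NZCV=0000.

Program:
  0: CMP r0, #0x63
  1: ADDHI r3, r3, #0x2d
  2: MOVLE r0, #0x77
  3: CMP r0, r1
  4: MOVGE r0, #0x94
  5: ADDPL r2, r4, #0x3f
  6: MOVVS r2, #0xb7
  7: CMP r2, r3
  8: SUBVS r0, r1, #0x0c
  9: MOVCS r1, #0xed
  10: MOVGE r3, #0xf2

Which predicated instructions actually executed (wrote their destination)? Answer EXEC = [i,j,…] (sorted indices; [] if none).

EXEC = [1,2,4,5,9,10]

0: ✓ CMP  NZCV=0011
1: ✓ ADDHI  r3←0x28
2: ✓ MOVLE  r0←0x77
3: ✓ CMP  NZCV=0010
4: ✓ MOVGE  r0←0x94
5: ✓ ADDPL  r2←0x5c
6: · MOVVS
7: ✓ CMP  NZCV=0010
8: · SUBVS
9: ✓ MOVCS  r1←0xed
10: ✓ MOVGE  r3←0xf2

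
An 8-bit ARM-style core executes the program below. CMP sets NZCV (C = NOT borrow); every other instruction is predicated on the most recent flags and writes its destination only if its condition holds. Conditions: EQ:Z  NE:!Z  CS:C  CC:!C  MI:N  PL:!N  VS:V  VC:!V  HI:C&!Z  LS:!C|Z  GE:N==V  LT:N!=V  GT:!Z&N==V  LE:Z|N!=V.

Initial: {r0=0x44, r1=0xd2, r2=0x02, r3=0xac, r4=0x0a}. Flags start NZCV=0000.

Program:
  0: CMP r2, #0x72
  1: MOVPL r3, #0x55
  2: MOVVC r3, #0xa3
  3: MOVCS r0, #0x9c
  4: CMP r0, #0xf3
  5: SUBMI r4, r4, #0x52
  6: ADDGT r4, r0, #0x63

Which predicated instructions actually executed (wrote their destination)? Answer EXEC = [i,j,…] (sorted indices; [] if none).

EXEC = [2,6]

0: ✓ CMP  NZCV=1000
1: · MOVPL
2: ✓ MOVVC  r3←0xa3
3: · MOVCS
4: ✓ CMP  NZCV=0000
5: · SUBMI
6: ✓ ADDGT  r4←0xa7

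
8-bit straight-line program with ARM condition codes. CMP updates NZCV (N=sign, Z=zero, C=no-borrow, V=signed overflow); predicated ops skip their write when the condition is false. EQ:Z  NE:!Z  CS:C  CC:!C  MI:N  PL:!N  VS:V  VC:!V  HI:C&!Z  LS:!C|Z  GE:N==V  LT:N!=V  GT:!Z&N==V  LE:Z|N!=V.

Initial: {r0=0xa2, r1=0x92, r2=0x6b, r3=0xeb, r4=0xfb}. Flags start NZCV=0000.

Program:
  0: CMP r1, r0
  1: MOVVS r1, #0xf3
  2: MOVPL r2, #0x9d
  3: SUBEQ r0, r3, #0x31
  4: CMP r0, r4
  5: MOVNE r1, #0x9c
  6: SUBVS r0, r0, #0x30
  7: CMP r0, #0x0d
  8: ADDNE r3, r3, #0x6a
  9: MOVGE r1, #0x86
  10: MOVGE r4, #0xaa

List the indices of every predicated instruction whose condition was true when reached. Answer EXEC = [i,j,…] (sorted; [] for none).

0: ✓ CMP  NZCV=1000
1: · MOVVS
2: · MOVPL
3: · SUBEQ
4: ✓ CMP  NZCV=1000
5: ✓ MOVNE  r1←0x9c
6: · SUBVS
7: ✓ CMP  NZCV=1010
8: ✓ ADDNE  r3←0x55
9: · MOVGE
10: · MOVGE

EXEC = [5,8]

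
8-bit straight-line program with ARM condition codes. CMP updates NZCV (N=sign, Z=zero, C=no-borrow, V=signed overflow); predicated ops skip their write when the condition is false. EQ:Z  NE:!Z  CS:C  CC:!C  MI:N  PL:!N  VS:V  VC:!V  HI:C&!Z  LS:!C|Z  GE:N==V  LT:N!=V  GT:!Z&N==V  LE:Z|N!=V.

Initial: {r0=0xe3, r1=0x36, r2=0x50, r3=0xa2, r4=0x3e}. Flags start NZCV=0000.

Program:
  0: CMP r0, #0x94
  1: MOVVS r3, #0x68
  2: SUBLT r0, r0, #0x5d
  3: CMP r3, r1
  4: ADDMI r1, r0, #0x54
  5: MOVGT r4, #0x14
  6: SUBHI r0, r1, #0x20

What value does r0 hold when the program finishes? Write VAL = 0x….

VAL = 0x16

0: ✓ CMP  NZCV=0010
1: · MOVVS
2: · SUBLT
3: ✓ CMP  NZCV=0011
4: · ADDMI
5: · MOVGT
6: ✓ SUBHI  r0←0x16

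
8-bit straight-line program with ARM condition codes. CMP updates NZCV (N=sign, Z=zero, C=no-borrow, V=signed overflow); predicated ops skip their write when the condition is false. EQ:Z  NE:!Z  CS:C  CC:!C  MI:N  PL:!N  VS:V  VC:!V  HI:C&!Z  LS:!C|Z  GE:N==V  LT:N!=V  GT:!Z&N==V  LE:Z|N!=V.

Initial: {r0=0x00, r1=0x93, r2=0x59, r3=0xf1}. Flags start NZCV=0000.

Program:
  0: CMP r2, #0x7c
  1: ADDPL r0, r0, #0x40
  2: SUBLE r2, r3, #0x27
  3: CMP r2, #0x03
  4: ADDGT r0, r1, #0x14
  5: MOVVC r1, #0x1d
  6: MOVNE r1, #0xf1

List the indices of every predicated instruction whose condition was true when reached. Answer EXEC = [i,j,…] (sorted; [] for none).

0: ✓ CMP  NZCV=1000
1: · ADDPL
2: ✓ SUBLE  r2←0xca
3: ✓ CMP  NZCV=1010
4: · ADDGT
5: ✓ MOVVC  r1←0x1d
6: ✓ MOVNE  r1←0xf1

EXEC = [2,5,6]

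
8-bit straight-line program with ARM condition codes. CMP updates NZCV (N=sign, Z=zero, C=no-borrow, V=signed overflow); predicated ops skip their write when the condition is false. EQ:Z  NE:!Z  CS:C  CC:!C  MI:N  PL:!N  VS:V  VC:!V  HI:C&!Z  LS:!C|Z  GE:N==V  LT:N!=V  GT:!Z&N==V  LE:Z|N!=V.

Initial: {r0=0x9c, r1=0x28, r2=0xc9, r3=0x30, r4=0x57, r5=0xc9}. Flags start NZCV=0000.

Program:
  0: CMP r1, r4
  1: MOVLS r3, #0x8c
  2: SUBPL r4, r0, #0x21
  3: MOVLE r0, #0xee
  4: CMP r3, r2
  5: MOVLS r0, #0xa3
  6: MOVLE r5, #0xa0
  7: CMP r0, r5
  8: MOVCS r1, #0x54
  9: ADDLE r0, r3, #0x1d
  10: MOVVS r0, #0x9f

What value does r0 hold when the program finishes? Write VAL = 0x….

VAL = 0xa3

[0] flags=1000 → (cmp)
[1] flags=1000 LS?T → r3=0x8c
[2] flags=1000 PL?F → skip
[3] flags=1000 LE?T → r0=0xee
[4] flags=1000 → (cmp)
[5] flags=1000 LS?T → r0=0xa3
[6] flags=1000 LE?T → r5=0xa0
[7] flags=0010 → (cmp)
[8] flags=0010 CS?T → r1=0x54
[9] flags=0010 LE?F → skip
[10] flags=0010 VS?F → skip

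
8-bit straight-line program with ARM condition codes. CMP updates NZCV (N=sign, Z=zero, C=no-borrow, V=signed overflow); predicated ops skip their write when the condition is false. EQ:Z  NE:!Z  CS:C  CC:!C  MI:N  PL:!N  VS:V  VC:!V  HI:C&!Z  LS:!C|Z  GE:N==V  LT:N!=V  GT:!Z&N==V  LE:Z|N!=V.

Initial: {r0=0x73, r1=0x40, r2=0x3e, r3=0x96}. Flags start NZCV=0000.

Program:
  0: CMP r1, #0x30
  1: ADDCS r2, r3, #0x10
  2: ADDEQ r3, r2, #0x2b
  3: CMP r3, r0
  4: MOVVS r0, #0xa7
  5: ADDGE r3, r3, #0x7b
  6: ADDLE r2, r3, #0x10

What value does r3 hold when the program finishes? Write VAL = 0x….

VAL = 0x96

0: ✓ CMP  NZCV=0010
1: ✓ ADDCS  r2←0xa6
2: · ADDEQ
3: ✓ CMP  NZCV=0011
4: ✓ MOVVS  r0←0xa7
5: · ADDGE
6: ✓ ADDLE  r2←0xa6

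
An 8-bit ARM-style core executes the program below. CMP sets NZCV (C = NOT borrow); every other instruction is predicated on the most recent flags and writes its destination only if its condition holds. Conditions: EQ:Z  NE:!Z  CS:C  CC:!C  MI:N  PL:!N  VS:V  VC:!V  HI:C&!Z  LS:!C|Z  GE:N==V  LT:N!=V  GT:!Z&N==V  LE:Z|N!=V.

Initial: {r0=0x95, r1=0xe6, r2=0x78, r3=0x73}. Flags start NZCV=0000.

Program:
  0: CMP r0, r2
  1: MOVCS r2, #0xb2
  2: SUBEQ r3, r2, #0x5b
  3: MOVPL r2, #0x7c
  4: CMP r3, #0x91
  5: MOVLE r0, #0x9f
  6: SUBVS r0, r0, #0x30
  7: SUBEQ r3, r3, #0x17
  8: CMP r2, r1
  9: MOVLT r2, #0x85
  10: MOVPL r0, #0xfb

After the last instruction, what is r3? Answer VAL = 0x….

VAL = 0x73

0: ✓ CMP  NZCV=0011
1: ✓ MOVCS  r2←0xb2
2: · SUBEQ
3: ✓ MOVPL  r2←0x7c
4: ✓ CMP  NZCV=1001
5: · MOVLE
6: ✓ SUBVS  r0←0x65
7: · SUBEQ
8: ✓ CMP  NZCV=1001
9: · MOVLT
10: · MOVPL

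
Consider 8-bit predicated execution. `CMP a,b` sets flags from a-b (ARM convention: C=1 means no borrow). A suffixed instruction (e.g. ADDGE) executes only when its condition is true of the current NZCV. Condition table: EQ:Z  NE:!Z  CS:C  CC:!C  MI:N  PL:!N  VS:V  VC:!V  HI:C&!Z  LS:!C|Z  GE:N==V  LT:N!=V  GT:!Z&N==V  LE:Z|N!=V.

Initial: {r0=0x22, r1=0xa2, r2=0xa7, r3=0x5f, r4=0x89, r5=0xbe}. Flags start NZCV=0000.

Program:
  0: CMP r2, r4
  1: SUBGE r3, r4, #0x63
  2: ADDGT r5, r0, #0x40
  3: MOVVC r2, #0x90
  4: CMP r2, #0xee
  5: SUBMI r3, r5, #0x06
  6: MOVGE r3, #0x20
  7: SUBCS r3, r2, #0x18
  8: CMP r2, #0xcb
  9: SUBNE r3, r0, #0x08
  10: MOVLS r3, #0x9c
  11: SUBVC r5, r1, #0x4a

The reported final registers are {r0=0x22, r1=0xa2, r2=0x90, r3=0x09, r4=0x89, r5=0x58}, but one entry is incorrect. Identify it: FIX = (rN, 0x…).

[0] flags=0010 → (cmp)
[1] flags=0010 GE?T → r3=0x26
[2] flags=0010 GT?T → r5=0x62
[3] flags=0010 VC?T → r2=0x90
[4] flags=1000 → (cmp)
[5] flags=1000 MI?T → r3=0x5c
[6] flags=1000 GE?F → skip
[7] flags=1000 CS?F → skip
[8] flags=1000 → (cmp)
[9] flags=1000 NE?T → r3=0x1a
[10] flags=1000 LS?T → r3=0x9c
[11] flags=1000 VC?T → r5=0x58

FIX = (r3, 0x9c)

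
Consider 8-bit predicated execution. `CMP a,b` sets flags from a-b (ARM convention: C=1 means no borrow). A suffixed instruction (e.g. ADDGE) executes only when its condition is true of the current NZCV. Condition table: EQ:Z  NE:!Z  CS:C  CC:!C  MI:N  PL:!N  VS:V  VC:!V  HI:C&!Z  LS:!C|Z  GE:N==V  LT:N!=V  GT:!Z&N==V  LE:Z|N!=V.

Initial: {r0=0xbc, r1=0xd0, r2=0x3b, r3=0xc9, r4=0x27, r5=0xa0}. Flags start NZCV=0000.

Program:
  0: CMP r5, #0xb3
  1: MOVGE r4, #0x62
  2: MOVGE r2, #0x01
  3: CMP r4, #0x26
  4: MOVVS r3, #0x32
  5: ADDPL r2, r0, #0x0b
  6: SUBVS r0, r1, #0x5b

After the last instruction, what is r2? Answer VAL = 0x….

VAL = 0xc7

0: ✓ CMP  NZCV=1000
1: · MOVGE
2: · MOVGE
3: ✓ CMP  NZCV=0010
4: · MOVVS
5: ✓ ADDPL  r2←0xc7
6: · SUBVS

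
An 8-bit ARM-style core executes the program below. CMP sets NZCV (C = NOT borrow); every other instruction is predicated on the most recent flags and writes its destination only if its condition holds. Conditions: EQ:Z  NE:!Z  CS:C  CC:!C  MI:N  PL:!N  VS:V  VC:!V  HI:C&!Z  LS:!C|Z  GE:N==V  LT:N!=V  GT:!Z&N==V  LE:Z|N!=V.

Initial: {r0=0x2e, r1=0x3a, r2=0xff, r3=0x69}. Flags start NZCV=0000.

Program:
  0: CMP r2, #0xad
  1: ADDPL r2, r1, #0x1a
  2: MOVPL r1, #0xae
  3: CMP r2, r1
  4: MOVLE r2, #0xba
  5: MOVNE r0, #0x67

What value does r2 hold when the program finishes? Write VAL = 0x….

VAL = 0x54

0: ✓ CMP  NZCV=0010
1: ✓ ADDPL  r2←0x54
2: ✓ MOVPL  r1←0xae
3: ✓ CMP  NZCV=1001
4: · MOVLE
5: ✓ MOVNE  r0←0x67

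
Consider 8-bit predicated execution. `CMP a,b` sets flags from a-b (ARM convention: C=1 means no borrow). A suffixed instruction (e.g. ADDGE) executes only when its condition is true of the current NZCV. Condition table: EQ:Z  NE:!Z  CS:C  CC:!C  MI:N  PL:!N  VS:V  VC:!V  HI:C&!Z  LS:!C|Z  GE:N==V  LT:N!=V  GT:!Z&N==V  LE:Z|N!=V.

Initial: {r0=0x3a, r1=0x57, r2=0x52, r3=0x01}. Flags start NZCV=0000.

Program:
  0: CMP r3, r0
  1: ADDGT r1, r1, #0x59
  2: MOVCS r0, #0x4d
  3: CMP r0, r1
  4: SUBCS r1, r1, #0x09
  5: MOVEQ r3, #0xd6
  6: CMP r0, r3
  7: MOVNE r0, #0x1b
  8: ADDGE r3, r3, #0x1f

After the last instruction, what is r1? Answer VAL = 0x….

0: ✓ CMP  NZCV=1000
1: · ADDGT
2: · MOVCS
3: ✓ CMP  NZCV=1000
4: · SUBCS
5: · MOVEQ
6: ✓ CMP  NZCV=0010
7: ✓ MOVNE  r0←0x1b
8: ✓ ADDGE  r3←0x20

VAL = 0x57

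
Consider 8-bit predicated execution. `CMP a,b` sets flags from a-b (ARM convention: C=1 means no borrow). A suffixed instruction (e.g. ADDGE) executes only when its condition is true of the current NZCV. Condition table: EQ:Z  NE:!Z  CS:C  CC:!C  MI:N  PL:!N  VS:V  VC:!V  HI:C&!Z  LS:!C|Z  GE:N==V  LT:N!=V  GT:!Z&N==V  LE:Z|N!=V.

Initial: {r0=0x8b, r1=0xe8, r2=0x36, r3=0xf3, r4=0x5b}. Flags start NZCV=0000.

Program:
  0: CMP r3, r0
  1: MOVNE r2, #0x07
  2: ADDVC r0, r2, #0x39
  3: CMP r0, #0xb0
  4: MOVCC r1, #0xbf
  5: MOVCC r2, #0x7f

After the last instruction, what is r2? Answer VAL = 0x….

[0] flags=0010 → (cmp)
[1] flags=0010 NE?T → r2=0x07
[2] flags=0010 VC?T → r0=0x40
[3] flags=1001 → (cmp)
[4] flags=1001 CC?T → r1=0xbf
[5] flags=1001 CC?T → r2=0x7f

VAL = 0x7f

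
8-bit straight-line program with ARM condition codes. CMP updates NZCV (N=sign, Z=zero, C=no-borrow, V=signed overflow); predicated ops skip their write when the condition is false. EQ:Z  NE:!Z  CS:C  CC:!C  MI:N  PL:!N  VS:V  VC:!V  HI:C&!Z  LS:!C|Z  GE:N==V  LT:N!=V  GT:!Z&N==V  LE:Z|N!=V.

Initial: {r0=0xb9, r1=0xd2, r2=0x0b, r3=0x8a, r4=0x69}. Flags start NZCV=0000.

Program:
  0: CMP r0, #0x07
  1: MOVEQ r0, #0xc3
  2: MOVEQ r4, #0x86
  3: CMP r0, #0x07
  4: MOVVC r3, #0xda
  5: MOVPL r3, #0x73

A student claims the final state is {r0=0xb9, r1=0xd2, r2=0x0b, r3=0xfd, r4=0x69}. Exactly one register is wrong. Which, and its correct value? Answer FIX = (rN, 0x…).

FIX = (r3, 0xda)

0: ✓ CMP  NZCV=1010
1: · MOVEQ
2: · MOVEQ
3: ✓ CMP  NZCV=1010
4: ✓ MOVVC  r3←0xda
5: · MOVPL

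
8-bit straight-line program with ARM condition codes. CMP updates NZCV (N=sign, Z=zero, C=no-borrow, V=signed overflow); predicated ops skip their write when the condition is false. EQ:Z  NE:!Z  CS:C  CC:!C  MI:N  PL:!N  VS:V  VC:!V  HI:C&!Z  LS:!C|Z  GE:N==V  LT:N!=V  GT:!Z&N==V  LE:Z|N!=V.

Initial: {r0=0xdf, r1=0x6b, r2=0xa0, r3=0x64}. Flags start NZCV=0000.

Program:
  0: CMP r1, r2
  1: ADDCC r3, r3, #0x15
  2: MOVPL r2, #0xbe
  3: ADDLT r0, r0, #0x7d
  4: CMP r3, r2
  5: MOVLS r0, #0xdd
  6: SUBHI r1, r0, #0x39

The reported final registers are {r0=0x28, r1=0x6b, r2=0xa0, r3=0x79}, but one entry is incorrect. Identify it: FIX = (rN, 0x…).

[0] flags=1001 → (cmp)
[1] flags=1001 CC?T → r3=0x79
[2] flags=1001 PL?F → skip
[3] flags=1001 LT?F → skip
[4] flags=1001 → (cmp)
[5] flags=1001 LS?T → r0=0xdd
[6] flags=1001 HI?F → skip

FIX = (r0, 0xdd)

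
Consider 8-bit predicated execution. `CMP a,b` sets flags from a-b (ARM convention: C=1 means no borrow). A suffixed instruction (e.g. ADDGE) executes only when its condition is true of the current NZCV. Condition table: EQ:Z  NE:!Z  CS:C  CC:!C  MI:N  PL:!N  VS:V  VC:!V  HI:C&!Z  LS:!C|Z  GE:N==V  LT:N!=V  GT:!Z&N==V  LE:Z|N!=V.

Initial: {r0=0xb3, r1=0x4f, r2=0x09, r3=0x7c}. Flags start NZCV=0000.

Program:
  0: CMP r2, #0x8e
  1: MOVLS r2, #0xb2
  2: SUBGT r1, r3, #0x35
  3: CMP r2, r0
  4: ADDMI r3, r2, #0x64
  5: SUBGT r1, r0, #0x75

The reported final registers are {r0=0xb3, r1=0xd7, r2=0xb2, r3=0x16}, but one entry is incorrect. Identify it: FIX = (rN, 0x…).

[0] flags=0000 → (cmp)
[1] flags=0000 LS?T → r2=0xb2
[2] flags=0000 GT?T → r1=0x47
[3] flags=1000 → (cmp)
[4] flags=1000 MI?T → r3=0x16
[5] flags=1000 GT?F → skip

FIX = (r1, 0x47)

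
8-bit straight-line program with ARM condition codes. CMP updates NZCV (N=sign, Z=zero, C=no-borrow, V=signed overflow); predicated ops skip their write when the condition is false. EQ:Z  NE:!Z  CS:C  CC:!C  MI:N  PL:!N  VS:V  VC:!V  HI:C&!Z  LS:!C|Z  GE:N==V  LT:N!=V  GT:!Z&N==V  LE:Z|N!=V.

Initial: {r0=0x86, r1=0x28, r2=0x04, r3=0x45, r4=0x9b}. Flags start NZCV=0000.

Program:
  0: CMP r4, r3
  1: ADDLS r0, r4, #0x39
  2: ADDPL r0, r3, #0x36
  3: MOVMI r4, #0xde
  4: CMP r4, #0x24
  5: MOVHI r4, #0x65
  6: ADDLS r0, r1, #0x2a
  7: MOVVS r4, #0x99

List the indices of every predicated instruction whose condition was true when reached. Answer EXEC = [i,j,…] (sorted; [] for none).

EXEC = [2,5,7]

[0] flags=0011 → (cmp)
[1] flags=0011 LS?F → skip
[2] flags=0011 PL?T → r0=0x7b
[3] flags=0011 MI?F → skip
[4] flags=0011 → (cmp)
[5] flags=0011 HI?T → r4=0x65
[6] flags=0011 LS?F → skip
[7] flags=0011 VS?T → r4=0x99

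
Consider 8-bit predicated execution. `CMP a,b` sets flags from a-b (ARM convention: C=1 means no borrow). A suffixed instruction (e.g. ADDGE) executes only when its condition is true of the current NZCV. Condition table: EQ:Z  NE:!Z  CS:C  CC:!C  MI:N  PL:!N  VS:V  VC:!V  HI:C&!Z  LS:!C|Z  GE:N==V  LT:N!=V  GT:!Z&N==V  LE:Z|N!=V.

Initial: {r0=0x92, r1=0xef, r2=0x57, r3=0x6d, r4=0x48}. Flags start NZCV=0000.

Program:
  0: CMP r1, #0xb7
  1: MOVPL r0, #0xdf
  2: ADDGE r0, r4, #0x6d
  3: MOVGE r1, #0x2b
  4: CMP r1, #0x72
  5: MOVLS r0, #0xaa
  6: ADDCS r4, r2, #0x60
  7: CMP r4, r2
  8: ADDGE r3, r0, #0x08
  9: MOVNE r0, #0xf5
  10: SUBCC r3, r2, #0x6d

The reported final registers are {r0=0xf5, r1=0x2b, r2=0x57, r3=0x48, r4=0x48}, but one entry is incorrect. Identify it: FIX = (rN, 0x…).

[0] flags=0010 → (cmp)
[1] flags=0010 PL?T → r0=0xdf
[2] flags=0010 GE?T → r0=0xb5
[3] flags=0010 GE?T → r1=0x2b
[4] flags=1000 → (cmp)
[5] flags=1000 LS?T → r0=0xaa
[6] flags=1000 CS?F → skip
[7] flags=1000 → (cmp)
[8] flags=1000 GE?F → skip
[9] flags=1000 NE?T → r0=0xf5
[10] flags=1000 CC?T → r3=0xea

FIX = (r3, 0xea)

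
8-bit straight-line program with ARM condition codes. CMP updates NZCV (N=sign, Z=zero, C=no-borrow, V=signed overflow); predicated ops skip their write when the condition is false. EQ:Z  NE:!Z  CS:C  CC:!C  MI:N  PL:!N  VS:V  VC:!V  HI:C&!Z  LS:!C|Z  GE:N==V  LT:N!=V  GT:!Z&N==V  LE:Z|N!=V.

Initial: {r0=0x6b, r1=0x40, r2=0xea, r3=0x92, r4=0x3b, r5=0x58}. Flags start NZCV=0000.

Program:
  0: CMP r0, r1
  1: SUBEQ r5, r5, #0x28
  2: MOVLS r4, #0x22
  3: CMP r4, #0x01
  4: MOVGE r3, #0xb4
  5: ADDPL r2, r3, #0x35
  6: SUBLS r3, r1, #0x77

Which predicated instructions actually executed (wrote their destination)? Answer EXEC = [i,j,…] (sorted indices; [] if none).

0: ✓ CMP  NZCV=0010
1: · SUBEQ
2: · MOVLS
3: ✓ CMP  NZCV=0010
4: ✓ MOVGE  r3←0xb4
5: ✓ ADDPL  r2←0xe9
6: · SUBLS

EXEC = [4,5]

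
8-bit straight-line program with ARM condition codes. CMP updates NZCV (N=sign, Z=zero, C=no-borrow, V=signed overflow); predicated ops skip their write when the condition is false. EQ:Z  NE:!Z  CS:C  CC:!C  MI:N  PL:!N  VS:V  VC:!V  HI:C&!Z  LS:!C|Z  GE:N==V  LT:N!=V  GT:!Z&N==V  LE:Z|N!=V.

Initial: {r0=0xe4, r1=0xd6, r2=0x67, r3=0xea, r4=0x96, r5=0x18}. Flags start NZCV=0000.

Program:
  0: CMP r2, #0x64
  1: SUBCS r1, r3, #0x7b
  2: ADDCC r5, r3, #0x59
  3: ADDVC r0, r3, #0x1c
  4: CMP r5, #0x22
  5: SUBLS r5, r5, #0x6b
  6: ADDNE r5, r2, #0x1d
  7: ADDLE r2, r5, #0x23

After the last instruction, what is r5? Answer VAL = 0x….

[0] flags=0010 → (cmp)
[1] flags=0010 CS?T → r1=0x6f
[2] flags=0010 CC?F → skip
[3] flags=0010 VC?T → r0=0x06
[4] flags=1000 → (cmp)
[5] flags=1000 LS?T → r5=0xad
[6] flags=1000 NE?T → r5=0x84
[7] flags=1000 LE?T → r2=0xa7

VAL = 0x84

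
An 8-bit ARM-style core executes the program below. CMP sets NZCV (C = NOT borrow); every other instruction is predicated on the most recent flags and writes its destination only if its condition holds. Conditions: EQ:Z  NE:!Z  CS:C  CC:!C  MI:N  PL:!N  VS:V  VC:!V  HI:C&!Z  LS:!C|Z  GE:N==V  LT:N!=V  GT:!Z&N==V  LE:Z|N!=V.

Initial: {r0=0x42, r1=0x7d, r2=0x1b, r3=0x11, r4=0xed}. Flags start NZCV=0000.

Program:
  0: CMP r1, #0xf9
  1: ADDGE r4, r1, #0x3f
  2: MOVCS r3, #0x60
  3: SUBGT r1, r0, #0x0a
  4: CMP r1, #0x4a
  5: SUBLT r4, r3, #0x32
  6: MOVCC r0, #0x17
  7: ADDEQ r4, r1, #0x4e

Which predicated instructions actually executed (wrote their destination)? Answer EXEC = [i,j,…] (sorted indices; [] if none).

EXEC = [1,3,5,6]

[0] flags=1001 → (cmp)
[1] flags=1001 GE?T → r4=0xbc
[2] flags=1001 CS?F → skip
[3] flags=1001 GT?T → r1=0x38
[4] flags=1000 → (cmp)
[5] flags=1000 LT?T → r4=0xdf
[6] flags=1000 CC?T → r0=0x17
[7] flags=1000 EQ?F → skip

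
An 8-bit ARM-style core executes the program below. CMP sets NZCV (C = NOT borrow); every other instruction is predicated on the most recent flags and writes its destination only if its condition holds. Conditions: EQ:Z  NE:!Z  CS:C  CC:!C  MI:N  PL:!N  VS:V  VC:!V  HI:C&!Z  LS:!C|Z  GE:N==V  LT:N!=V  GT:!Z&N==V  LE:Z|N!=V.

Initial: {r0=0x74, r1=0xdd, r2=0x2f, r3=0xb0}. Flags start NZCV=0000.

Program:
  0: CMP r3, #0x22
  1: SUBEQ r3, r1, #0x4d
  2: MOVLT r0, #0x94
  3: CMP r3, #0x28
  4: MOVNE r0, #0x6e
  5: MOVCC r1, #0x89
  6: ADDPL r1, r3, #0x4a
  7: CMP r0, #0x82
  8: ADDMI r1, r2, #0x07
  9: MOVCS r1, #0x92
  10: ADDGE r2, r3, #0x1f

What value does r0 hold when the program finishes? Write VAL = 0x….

VAL = 0x6e

[0] flags=1010 → (cmp)
[1] flags=1010 EQ?F → skip
[2] flags=1010 LT?T → r0=0x94
[3] flags=1010 → (cmp)
[4] flags=1010 NE?T → r0=0x6e
[5] flags=1010 CC?F → skip
[6] flags=1010 PL?F → skip
[7] flags=1001 → (cmp)
[8] flags=1001 MI?T → r1=0x36
[9] flags=1001 CS?F → skip
[10] flags=1001 GE?T → r2=0xcf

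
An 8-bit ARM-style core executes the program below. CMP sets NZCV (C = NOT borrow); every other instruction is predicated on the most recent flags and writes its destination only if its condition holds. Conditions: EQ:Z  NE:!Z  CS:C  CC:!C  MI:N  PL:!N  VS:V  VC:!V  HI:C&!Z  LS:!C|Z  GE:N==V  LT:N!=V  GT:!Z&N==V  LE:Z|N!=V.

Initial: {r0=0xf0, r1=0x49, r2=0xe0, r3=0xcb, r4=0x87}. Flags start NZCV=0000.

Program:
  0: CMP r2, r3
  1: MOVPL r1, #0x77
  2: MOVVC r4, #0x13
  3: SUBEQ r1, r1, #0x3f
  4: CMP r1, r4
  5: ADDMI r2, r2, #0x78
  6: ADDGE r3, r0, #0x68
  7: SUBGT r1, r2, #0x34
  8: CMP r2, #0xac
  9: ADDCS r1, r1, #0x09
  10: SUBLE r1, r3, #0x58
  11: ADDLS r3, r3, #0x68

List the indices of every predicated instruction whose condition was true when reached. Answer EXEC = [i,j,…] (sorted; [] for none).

0: ✓ CMP  NZCV=0010
1: ✓ MOVPL  r1←0x77
2: ✓ MOVVC  r4←0x13
3: · SUBEQ
4: ✓ CMP  NZCV=0010
5: · ADDMI
6: ✓ ADDGE  r3←0x58
7: ✓ SUBGT  r1←0xac
8: ✓ CMP  NZCV=0010
9: ✓ ADDCS  r1←0xb5
10: · SUBLE
11: · ADDLS

EXEC = [1,2,6,7,9]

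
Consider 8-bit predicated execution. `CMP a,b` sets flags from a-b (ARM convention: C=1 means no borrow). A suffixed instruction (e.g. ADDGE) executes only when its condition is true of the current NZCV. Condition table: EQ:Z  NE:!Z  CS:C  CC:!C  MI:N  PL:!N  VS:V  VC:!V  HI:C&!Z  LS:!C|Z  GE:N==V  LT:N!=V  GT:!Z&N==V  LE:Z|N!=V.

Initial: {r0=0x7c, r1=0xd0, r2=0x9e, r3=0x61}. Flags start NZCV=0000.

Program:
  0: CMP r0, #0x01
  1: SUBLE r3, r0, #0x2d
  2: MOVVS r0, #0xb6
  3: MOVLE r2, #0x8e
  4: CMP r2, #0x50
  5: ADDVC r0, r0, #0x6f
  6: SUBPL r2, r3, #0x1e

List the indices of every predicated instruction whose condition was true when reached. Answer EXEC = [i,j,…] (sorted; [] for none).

0: ✓ CMP  NZCV=0010
1: · SUBLE
2: · MOVVS
3: · MOVLE
4: ✓ CMP  NZCV=0011
5: · ADDVC
6: ✓ SUBPL  r2←0x43

EXEC = [6]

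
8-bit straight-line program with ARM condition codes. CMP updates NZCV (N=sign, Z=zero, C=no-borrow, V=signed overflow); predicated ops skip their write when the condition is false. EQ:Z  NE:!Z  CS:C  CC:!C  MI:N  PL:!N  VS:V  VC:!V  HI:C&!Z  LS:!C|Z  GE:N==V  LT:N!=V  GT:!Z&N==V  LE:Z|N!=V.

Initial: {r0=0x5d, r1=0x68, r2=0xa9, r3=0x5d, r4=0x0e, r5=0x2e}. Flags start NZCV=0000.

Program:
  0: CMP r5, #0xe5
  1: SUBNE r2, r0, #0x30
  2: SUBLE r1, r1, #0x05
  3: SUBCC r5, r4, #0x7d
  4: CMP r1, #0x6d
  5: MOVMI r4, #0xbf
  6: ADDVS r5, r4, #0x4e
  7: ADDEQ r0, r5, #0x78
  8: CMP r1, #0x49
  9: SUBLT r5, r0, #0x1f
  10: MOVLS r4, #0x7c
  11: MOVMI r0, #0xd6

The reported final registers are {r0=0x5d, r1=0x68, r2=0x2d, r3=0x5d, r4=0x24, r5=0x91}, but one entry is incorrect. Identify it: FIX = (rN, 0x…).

FIX = (r4, 0xbf)

0: ✓ CMP  NZCV=0000
1: ✓ SUBNE  r2←0x2d
2: · SUBLE
3: ✓ SUBCC  r5←0x91
4: ✓ CMP  NZCV=1000
5: ✓ MOVMI  r4←0xbf
6: · ADDVS
7: · ADDEQ
8: ✓ CMP  NZCV=0010
9: · SUBLT
10: · MOVLS
11: · MOVMI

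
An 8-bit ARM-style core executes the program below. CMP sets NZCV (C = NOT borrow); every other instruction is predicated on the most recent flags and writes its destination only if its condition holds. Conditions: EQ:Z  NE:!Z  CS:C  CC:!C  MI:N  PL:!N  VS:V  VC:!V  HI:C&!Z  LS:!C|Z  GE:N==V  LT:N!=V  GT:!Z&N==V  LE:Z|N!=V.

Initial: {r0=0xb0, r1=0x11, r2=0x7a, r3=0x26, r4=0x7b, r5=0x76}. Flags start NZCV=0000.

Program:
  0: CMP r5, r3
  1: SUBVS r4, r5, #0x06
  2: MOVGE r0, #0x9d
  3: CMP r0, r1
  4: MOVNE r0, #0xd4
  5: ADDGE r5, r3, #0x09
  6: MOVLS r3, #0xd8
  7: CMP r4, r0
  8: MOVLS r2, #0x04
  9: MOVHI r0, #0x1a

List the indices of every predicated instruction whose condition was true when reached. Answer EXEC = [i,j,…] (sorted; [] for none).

EXEC = [2,4,8]

0: ✓ CMP  NZCV=0010
1: · SUBVS
2: ✓ MOVGE  r0←0x9d
3: ✓ CMP  NZCV=1010
4: ✓ MOVNE  r0←0xd4
5: · ADDGE
6: · MOVLS
7: ✓ CMP  NZCV=1001
8: ✓ MOVLS  r2←0x04
9: · MOVHI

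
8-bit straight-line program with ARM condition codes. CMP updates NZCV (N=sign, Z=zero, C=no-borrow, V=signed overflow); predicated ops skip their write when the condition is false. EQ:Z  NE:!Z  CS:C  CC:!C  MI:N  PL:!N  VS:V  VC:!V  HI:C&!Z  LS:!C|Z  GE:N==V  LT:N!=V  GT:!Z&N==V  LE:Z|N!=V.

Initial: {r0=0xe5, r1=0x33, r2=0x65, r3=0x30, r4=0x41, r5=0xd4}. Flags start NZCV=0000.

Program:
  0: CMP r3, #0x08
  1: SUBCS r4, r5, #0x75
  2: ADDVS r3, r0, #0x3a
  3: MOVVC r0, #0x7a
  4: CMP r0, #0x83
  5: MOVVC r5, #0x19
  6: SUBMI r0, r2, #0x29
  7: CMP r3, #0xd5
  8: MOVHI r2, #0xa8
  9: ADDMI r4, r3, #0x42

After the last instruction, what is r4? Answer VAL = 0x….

VAL = 0x5f

0: ✓ CMP  NZCV=0010
1: ✓ SUBCS  r4←0x5f
2: · ADDVS
3: ✓ MOVVC  r0←0x7a
4: ✓ CMP  NZCV=1001
5: · MOVVC
6: ✓ SUBMI  r0←0x3c
7: ✓ CMP  NZCV=0000
8: · MOVHI
9: · ADDMI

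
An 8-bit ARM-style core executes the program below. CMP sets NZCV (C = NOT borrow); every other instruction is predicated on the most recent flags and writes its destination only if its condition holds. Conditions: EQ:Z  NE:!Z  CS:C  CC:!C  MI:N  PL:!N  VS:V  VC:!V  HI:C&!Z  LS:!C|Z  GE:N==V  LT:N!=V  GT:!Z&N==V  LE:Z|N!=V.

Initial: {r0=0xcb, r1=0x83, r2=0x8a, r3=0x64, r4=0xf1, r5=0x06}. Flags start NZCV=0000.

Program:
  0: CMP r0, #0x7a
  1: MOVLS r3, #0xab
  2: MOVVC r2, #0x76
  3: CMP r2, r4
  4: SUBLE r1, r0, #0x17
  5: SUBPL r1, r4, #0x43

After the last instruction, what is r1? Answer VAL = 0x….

[0] flags=0011 → (cmp)
[1] flags=0011 LS?F → skip
[2] flags=0011 VC?F → skip
[3] flags=1000 → (cmp)
[4] flags=1000 LE?T → r1=0xb4
[5] flags=1000 PL?F → skip

VAL = 0xb4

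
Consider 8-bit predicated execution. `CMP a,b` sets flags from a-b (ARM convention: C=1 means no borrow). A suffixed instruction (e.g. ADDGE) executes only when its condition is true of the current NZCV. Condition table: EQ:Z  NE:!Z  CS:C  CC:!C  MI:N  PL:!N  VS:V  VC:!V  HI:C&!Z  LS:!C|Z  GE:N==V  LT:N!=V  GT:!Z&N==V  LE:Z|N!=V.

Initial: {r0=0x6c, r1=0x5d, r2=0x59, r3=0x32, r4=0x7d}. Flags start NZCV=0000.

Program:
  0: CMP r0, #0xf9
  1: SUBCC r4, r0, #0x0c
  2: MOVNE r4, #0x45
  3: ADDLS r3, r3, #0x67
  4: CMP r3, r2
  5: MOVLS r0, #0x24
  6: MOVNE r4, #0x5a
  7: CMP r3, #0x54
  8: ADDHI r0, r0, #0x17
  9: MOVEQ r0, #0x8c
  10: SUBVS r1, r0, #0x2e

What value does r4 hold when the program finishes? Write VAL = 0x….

[0] flags=0000 → (cmp)
[1] flags=0000 CC?T → r4=0x60
[2] flags=0000 NE?T → r4=0x45
[3] flags=0000 LS?T → r3=0x99
[4] flags=0011 → (cmp)
[5] flags=0011 LS?F → skip
[6] flags=0011 NE?T → r4=0x5a
[7] flags=0011 → (cmp)
[8] flags=0011 HI?T → r0=0x83
[9] flags=0011 EQ?F → skip
[10] flags=0011 VS?T → r1=0x55

VAL = 0x5a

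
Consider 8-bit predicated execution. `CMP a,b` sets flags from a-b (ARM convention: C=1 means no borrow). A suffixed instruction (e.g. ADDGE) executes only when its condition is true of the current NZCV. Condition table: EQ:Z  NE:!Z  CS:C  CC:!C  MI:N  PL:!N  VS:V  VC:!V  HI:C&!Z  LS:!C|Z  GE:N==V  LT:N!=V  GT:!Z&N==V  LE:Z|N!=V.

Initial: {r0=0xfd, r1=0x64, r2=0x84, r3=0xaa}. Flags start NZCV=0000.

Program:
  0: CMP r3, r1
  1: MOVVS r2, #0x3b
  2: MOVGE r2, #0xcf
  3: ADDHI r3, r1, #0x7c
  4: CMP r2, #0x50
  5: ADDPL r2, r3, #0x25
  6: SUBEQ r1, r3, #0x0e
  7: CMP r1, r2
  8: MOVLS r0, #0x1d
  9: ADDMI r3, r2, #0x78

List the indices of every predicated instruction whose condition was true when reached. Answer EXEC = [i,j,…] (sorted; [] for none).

0: ✓ CMP  NZCV=0011
1: ✓ MOVVS  r2←0x3b
2: · MOVGE
3: ✓ ADDHI  r3←0xe0
4: ✓ CMP  NZCV=1000
5: · ADDPL
6: · SUBEQ
7: ✓ CMP  NZCV=0010
8: · MOVLS
9: · ADDMI

EXEC = [1,3]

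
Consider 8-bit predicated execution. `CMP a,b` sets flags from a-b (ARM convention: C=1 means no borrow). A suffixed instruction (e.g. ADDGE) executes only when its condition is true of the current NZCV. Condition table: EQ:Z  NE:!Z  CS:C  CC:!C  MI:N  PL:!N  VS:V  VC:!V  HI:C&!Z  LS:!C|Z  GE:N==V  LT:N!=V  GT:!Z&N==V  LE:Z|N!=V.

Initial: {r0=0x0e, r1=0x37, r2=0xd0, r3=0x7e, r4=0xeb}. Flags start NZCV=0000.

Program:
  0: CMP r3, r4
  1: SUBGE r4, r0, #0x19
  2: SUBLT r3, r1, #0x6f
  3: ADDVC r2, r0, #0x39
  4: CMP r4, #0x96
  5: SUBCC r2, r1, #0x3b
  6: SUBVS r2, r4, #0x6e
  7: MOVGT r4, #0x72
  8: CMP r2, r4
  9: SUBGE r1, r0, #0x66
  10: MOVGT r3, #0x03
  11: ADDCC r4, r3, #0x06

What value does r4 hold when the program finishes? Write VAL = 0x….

[0] flags=1001 → (cmp)
[1] flags=1001 GE?T → r4=0xf5
[2] flags=1001 LT?F → skip
[3] flags=1001 VC?F → skip
[4] flags=0010 → (cmp)
[5] flags=0010 CC?F → skip
[6] flags=0010 VS?F → skip
[7] flags=0010 GT?T → r4=0x72
[8] flags=0011 → (cmp)
[9] flags=0011 GE?F → skip
[10] flags=0011 GT?F → skip
[11] flags=0011 CC?F → skip

VAL = 0x72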